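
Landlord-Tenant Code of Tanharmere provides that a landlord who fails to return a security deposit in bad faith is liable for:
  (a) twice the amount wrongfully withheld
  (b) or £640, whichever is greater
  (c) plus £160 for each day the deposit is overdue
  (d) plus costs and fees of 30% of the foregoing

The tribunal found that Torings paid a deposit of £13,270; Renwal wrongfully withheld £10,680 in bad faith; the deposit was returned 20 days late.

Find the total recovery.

£31,928

Doubled: 2 × £10,680 = £21,360
Minimum £640: £21,360 meets the minimum, no increase.
Late-return penalty: 20 × £160 = £3,200
Damages plus late penalty: £21,360 + £3,200 = £24,560
Costs and fees: 30% of £24,560 = £7,368
Total recovery: £24,560 + £7,368 = £31,928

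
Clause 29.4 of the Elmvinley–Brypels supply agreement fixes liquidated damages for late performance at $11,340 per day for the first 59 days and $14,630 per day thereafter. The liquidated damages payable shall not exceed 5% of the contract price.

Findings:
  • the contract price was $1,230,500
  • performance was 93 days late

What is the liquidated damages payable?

$61,525

First 59 days: 59 × $11,340 = $669,060
Remaining days: (93 − 59) × $14,630 = $497,420
Accrued per-day damages: $669,060 + $497,420 = $1,166,480
Cap: 5% of $1,230,500 = $61,525
Cap at $61,525: $1,166,480 exceeds the cap → $61,525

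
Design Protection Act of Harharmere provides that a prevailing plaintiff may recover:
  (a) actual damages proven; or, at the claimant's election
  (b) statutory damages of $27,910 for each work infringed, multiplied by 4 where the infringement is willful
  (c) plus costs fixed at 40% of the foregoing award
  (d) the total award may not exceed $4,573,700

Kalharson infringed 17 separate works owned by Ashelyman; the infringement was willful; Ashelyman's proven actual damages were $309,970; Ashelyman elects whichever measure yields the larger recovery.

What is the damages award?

Statutory damages: 17 × $27,910 = $474,470
Multiplied by 4: 4 × $474,470 = $1,897,880
Greater of actual damages ($309,970) or enhanced statutory damages ($1,897,880): $1,897,880
Costs: 40% of $1,897,880 = $759,152
Award plus costs: $1,897,880 + $759,152 = $2,657,032
Cap at $4,573,700: $2,657,032 is within the cap, no reduction.

$2,657,032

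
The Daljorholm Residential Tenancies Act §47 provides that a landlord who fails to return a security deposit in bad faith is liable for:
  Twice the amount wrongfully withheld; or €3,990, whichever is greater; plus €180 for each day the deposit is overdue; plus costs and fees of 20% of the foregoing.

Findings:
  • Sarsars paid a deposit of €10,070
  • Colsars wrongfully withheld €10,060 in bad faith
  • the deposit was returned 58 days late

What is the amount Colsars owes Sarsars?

€36,672

Doubled: 2 × €10,060 = €20,120
Minimum €3,990: €20,120 meets the minimum, no increase.
Late-return penalty: 58 × €180 = €10,440
Damages plus late penalty: €20,120 + €10,440 = €30,560
Costs and fees: 20% of €30,560 = €6,112
Total recovery: €30,560 + €6,112 = €36,672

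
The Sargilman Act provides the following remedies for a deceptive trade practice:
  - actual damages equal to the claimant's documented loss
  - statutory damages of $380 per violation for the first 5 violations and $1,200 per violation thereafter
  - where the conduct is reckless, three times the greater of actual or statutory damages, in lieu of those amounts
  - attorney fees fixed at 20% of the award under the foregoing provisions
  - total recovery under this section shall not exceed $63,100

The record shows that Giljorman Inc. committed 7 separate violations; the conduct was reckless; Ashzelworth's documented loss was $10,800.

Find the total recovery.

First 5 violations: 5 × $380 = $1,900
Remaining violations: (7 − 5) × $1,200 = $2,400
Statutory damages: $1,900 + $2,400 = $4,300
Greater of actual damages ($10,800) or statutory damages ($4,300): $10,800
Trebled: 3 × $10,800 = $32,400
Attorney fees: 20% of $32,400 = $6,480
Total before cap: $32,400 + $6,480 = $38,880
Cap at $63,100: $38,880 is within the cap, no reduction.

$38,880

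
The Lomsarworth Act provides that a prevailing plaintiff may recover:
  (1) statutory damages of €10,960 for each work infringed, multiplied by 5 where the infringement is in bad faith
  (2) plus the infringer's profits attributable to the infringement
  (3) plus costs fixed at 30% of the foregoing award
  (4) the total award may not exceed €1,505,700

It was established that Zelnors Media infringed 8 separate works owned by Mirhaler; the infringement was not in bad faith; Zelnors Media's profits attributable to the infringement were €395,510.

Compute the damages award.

€628,147

Statutory damages: 8 × €10,960 = €87,680
Infringement not in bad faith: no ×5 enhancement.
Combined award: €87,680 + €395,510 = €483,190
Costs: 30% of €483,190 = €144,957
Award plus costs: €483,190 + €144,957 = €628,147
Cap at €1,505,700: €628,147 is within the cap, no reduction.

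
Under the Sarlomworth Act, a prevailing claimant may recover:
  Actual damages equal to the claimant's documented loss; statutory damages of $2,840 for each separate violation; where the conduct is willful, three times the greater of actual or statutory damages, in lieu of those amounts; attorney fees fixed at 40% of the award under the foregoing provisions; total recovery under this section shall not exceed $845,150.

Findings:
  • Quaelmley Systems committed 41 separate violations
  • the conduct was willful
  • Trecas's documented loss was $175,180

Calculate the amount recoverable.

Statutory damages: 41 × $2,840 = $116,440
Greater of actual damages ($175,180) or statutory damages ($116,440): $175,180
Trebled: 3 × $175,180 = $525,540
Attorney fees: 40% of $525,540 = $210,216
Total before cap: $525,540 + $210,216 = $735,756
Cap at $845,150: $735,756 is within the cap, no reduction.

$735,756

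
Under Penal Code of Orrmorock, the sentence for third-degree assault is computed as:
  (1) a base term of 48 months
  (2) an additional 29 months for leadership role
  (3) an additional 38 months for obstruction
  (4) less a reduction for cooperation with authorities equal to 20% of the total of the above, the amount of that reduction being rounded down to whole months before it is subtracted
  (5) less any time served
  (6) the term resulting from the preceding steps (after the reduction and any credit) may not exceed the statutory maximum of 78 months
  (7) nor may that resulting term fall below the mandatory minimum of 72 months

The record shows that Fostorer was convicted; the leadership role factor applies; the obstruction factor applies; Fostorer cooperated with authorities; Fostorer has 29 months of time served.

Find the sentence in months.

Leadership role enhancement: +29 months
Obstruction enhancement: +38 months
Adjusted term: 48 months + 29 months + 38 months = 115 months
Cooperation with authorities reduction: 20% of 115 months = 23 months (rounded down)
After reduction: 115 − 23 = 92 months
Less time served: 92 months − 29 months = 63 months
Cap at 78 months: 63 months is within the cap, no reduction.
Minimum 72 months: 63 months is below the minimum → 72 months

72 months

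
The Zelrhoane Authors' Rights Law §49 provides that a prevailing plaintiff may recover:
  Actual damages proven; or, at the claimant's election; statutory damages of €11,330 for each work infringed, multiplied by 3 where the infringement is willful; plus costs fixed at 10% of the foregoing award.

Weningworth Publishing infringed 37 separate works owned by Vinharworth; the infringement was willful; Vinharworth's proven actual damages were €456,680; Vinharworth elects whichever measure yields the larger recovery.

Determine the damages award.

Statutory damages: 37 × €11,330 = €419,210
Trebled: 3 × €419,210 = €1,257,630
Greater of actual damages (€456,680) or enhanced statutory damages (€1,257,630): €1,257,630
Costs: 10% of €1,257,630 = €125,763
Award plus costs: €1,257,630 + €125,763 = €1,383,393

€1,383,393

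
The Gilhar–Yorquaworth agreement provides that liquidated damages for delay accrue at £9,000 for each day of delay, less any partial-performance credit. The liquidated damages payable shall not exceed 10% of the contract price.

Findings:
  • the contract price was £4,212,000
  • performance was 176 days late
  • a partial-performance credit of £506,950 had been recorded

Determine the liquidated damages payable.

£421,200

Per-day damages: 176 × £9,000 = £1,584,000
Less partial-performance credit: £1,584,000 − £506,950 = £1,077,050
Cap: 10% of £4,212,000 = £421,200
Cap at £421,200: £1,077,050 exceeds the cap → £421,200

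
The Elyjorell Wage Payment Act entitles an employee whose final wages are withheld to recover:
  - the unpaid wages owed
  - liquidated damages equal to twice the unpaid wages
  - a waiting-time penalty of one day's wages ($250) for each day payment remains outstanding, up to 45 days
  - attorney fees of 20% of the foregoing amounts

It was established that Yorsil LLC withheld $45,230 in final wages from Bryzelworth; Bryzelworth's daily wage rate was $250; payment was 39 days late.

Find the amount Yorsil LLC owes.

Doubled: 2 × $45,230 = $90,460
Penalty days: min(39, 45) = 39
Waiting-time penalty: 39 × $250 = $9,750
Subtotal: $45,230 + $90,460 + $9,750 = $145,440
Attorney fees: 20% of $145,440 = $29,088
Total award: $145,440 + $29,088 = $174,528

$174,528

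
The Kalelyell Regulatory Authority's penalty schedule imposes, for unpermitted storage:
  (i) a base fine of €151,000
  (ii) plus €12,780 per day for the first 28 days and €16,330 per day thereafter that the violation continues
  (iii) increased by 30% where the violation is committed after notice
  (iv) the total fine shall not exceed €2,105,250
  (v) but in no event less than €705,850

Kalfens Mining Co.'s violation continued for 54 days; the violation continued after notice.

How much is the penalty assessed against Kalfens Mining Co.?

First 28 days: 28 × €12,780 = €357,840
Remaining days: (54 − 28) × €16,330 = €424,580
Per-day component: €357,840 + €424,580 = €782,420
Base plus per-day: €151,000 + €782,420 = €933,420
Enhancement: 30% of €933,420 = €280,026
Enhanced fine: €933,420 + €280,026 = €1,213,446
Cap at €2,105,250: €1,213,446 is within the cap, no reduction.
Minimum €705,850: €1,213,446 meets the minimum, no increase.

Civil penalty: €1,213,446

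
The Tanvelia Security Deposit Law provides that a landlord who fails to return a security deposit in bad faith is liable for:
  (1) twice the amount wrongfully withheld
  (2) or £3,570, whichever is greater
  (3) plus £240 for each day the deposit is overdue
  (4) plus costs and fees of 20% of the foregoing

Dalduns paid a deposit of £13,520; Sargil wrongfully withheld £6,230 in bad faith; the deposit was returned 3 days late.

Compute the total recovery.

Doubled: 2 × £6,230 = £12,460
Minimum £3,570: £12,460 meets the minimum, no increase.
Late-return penalty: 3 × £240 = £720
Damages plus late penalty: £12,460 + £720 = £13,180
Costs and fees: 20% of £13,180 = £2,636
Total recovery: £13,180 + £2,636 = £15,816

£15,816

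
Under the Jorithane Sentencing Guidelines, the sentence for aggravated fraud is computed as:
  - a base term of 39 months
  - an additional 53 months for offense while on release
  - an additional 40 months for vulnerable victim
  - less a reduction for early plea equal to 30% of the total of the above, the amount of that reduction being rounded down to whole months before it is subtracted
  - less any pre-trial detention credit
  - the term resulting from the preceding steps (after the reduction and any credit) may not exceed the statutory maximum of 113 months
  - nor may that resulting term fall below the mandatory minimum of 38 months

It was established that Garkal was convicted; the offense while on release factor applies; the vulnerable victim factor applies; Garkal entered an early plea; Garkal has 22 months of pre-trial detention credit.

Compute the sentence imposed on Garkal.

71 months

Offense while on release enhancement: +53 months
Vulnerable victim enhancement: +40 months
Adjusted term: 39 months + 53 months + 40 months = 132 months
Early plea reduction: 30% of 132 months = 39 months (rounded down)
After reduction: 132 − 39 = 93 months
Less pre-trial detention credit: 93 months − 22 months = 71 months
Cap at 113 months: 71 months is within the cap, no reduction.
Minimum 38 months: 71 months meets the minimum, no increase.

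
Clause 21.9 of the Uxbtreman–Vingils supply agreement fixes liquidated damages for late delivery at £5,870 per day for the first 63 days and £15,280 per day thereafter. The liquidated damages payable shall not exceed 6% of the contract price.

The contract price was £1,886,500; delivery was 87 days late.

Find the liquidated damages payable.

£113,190

First 63 days: 63 × £5,870 = £369,810
Remaining days: (87 − 63) × £15,280 = £366,720
Accrued per-day damages: £369,810 + £366,720 = £736,530
Cap: 6% of £1,886,500 = £113,190
Cap at £113,190: £736,530 exceeds the cap → £113,190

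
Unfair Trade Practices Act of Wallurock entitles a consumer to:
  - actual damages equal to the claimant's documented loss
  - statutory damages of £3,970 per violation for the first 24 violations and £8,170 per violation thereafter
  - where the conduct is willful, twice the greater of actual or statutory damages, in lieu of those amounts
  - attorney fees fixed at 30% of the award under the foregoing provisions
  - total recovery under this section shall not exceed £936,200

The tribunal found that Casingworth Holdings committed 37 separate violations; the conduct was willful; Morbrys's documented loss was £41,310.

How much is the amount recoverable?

£523,874

First 24 violations: 24 × £3,970 = £95,280
Remaining violations: (37 − 24) × £8,170 = £106,210
Statutory damages: £95,280 + £106,210 = £201,490
Greater of actual damages (£41,310) or statutory damages (£201,490): £201,490
Doubled: 2 × £201,490 = £402,980
Attorney fees: 30% of £402,980 = £120,894
Total before cap: £402,980 + £120,894 = £523,874
Cap at £936,200: £523,874 is within the cap, no reduction.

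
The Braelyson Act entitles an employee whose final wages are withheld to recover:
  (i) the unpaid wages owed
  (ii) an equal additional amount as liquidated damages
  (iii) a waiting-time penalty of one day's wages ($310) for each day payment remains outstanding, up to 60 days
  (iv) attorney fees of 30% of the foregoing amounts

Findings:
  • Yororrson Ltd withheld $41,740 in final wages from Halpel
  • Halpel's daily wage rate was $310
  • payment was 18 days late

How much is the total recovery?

Liquidated damages (equal amount): $41,740
Penalty days: min(18, 60) = 18
Waiting-time penalty: 18 × $310 = $5,580
Subtotal: $41,740 + $41,740 + $5,580 = $89,060
Attorney fees: 30% of $89,060 = $26,718
Total award: $89,060 + $26,718 = $115,778

$115,778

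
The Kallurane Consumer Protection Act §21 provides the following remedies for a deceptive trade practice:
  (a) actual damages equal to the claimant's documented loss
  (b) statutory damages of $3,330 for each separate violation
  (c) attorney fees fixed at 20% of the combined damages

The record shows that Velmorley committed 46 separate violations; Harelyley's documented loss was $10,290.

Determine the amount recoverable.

Statutory damages: 46 × $3,330 = $153,180
Combined damages: $10,290 + $153,180 = $163,470
Attorney fees: 20% of $163,470 = $32,694
Total recovery: $163,470 + $32,694 = $196,164

$196,164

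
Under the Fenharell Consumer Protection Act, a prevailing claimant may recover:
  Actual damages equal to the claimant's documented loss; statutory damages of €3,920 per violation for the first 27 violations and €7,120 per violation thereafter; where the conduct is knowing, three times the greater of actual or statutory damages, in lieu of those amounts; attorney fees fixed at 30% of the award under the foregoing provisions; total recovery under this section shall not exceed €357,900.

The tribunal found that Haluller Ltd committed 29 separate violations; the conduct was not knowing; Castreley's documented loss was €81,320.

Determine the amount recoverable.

€261,820

First 27 violations: 27 × €3,920 = €105,840
Remaining violations: (29 − 27) × €7,120 = €14,240
Statutory damages: €105,840 + €14,240 = €120,080
Conduct not knowing: the in-lieu enhancement does not apply.
Actual plus statutory damages: €81,320 + €120,080 = €201,400
Attorney fees: 30% of €201,400 = €60,420
Total before cap: €201,400 + €60,420 = €261,820
Cap at €357,900: €261,820 is within the cap, no reduction.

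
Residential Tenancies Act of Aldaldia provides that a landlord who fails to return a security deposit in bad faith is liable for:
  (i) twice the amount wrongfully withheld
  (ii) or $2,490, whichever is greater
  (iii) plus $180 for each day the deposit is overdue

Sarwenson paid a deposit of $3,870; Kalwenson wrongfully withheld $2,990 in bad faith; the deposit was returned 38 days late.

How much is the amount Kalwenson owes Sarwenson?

$12,820

Doubled: 2 × $2,990 = $5,980
Minimum $2,490: $5,980 meets the minimum, no increase.
Late-return penalty: 38 × $180 = $6,840
Damages plus late penalty: $5,980 + $6,840 = $12,820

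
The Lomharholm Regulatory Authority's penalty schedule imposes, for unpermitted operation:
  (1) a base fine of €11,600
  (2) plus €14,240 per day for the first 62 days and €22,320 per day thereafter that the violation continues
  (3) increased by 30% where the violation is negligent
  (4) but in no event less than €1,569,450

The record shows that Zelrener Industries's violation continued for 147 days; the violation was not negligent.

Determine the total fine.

First 62 days: 62 × €14,240 = €882,880
Remaining days: (147 − 62) × €22,320 = €1,897,200
Per-day component: €882,880 + €1,897,200 = €2,780,080
Base plus per-day: €11,600 + €2,780,080 = €2,791,680
The violation was not negligent: no 30% increase.
Minimum €1,569,450: €2,791,680 meets the minimum, no increase.

Civil penalty: €2,791,680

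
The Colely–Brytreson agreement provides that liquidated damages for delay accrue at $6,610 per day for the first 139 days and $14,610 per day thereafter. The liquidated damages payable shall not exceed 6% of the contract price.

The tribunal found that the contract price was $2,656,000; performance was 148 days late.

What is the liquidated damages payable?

$159,360

First 139 days: 139 × $6,610 = $918,790
Remaining days: (148 − 139) × $14,610 = $131,490
Accrued per-day damages: $918,790 + $131,490 = $1,050,280
Cap: 6% of $2,656,000 = $159,360
Cap at $159,360: $1,050,280 exceeds the cap → $159,360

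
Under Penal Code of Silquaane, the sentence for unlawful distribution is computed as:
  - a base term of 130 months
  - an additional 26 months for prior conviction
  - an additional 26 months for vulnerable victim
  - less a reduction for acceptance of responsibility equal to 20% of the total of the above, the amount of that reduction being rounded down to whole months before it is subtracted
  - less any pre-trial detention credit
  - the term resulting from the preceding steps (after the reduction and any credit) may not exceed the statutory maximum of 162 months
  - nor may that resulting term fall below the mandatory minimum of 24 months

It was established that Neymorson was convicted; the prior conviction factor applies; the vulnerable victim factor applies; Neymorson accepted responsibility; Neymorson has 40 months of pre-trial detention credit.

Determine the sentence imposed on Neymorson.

Prior conviction enhancement: +26 months
Vulnerable victim enhancement: +26 months
Adjusted term: 130 months + 26 months + 26 months = 182 months
Acceptance of responsibility reduction: 20% of 182 months = 36 months (rounded down)
After reduction: 182 − 36 = 146 months
Less pre-trial detention credit: 146 months − 40 months = 106 months
Cap at 162 months: 106 months is within the cap, no reduction.
Minimum 24 months: 106 months meets the minimum, no increase.

106 months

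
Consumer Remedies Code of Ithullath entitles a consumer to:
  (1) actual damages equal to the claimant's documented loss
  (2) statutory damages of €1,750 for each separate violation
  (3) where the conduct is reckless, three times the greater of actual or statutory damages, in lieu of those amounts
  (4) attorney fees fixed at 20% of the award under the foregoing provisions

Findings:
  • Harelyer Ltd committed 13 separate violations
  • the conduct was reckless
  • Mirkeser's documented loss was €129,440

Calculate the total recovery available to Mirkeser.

Statutory damages: 13 × €1,750 = €22,750
Greater of actual damages (€129,440) or statutory damages (€22,750): €129,440
Trebled: 3 × €129,440 = €388,320
Attorney fees: 20% of €388,320 = €77,664
Total recovery: €388,320 + €77,664 = €465,984

Total recovery: €465,984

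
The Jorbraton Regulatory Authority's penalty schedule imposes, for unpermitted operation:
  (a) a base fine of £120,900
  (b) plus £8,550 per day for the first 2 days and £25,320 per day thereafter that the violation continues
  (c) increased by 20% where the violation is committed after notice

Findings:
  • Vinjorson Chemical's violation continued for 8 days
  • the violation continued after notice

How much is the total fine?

First 2 days: 2 × £8,550 = £17,100
Remaining days: (8 − 2) × £25,320 = £151,920
Per-day component: £17,100 + £151,920 = £169,020
Base plus per-day: £120,900 + £169,020 = £289,920
Enhancement: 20% of £289,920 = £57,984
Enhanced fine: £289,920 + £57,984 = £347,904

£347,904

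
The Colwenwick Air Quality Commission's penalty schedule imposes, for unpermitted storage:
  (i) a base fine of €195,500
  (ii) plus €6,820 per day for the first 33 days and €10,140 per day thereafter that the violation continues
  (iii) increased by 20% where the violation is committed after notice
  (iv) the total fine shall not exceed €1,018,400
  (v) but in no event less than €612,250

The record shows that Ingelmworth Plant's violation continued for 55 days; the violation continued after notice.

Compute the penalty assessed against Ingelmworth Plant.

Civil penalty: €772,368

First 33 days: 33 × €6,820 = €225,060
Remaining days: (55 − 33) × €10,140 = €223,080
Per-day component: €225,060 + €223,080 = €448,140
Base plus per-day: €195,500 + €448,140 = €643,640
Enhancement: 20% of €643,640 = €128,728
Enhanced fine: €643,640 + €128,728 = €772,368
Cap at €1,018,400: €772,368 is within the cap, no reduction.
Minimum €612,250: €772,368 meets the minimum, no increase.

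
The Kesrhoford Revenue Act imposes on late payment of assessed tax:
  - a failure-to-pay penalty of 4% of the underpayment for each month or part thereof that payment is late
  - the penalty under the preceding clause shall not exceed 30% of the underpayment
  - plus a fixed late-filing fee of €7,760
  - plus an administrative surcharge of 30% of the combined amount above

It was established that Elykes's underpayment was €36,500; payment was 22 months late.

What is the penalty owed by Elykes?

Accrued rate: 4% × 22 = 88%, capped at 30% → 30%
Failure-to-pay penalty: 30% of €36,500 = €10,950
Penalty before surcharge: €10,950 + €7,760 = €18,710
Administrative surcharge: 30% of €18,710 = €5,613
Total penalty: €18,710 + €5,613 = €24,323

€24,323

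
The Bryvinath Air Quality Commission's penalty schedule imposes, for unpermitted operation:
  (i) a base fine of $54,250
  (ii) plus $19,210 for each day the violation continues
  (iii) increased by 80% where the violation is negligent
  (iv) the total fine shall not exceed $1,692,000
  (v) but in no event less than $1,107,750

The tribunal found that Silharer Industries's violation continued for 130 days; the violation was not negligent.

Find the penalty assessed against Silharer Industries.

Per-day component: 130 × $19,210 = $2,497,300
Base plus per-day: $54,250 + $2,497,300 = $2,551,550
The violation was not negligent: no 80% increase.
Cap at $1,692,000: $2,551,550 exceeds the cap → $1,692,000
Minimum $1,107,750: $1,692,000 meets the minimum, no increase.

$1,692,000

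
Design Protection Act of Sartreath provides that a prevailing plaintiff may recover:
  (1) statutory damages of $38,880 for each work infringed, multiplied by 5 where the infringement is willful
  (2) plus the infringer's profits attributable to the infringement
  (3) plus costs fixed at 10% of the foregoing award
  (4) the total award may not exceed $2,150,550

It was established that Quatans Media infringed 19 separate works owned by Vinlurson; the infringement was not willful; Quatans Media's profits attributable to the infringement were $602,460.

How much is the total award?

$1,475,298

Statutory damages: 19 × $38,880 = $738,720
Infringement not willful: no ×5 enhancement.
Combined award: $738,720 + $602,460 = $1,341,180
Costs: 10% of $1,341,180 = $134,118
Award plus costs: $1,341,180 + $134,118 = $1,475,298
Cap at $2,150,550: $1,475,298 is within the cap, no reduction.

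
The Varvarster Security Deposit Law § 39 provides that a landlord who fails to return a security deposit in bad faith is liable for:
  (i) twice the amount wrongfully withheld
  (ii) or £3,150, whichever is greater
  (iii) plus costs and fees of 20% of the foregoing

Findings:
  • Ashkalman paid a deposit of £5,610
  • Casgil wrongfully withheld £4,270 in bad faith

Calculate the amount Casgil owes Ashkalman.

Doubled: 2 × £4,270 = £8,540
Minimum £3,150: £8,540 meets the minimum, no increase.
Costs and fees: 20% of £8,540 = £1,708
Total recovery: £8,540 + £1,708 = £10,248

£10,248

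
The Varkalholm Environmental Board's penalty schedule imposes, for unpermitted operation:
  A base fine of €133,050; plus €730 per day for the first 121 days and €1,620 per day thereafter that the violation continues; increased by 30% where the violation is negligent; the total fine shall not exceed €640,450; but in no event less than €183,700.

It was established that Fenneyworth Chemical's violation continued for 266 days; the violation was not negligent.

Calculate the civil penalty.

First 121 days: 121 × €730 = €88,330
Remaining days: (266 − 121) × €1,620 = €234,900
Per-day component: €88,330 + €234,900 = €323,230
Base plus per-day: €133,050 + €323,230 = €456,280
The violation was not negligent: no 30% increase.
Cap at €640,450: €456,280 is within the cap, no reduction.
Minimum €183,700: €456,280 meets the minimum, no increase.

€456,280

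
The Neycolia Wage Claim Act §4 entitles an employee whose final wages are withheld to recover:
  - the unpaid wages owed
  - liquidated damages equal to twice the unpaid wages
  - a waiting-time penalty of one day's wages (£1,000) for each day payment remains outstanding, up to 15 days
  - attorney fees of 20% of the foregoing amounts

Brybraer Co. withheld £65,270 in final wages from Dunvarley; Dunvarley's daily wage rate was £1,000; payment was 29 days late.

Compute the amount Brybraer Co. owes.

£252,972

Doubled: 2 × £65,270 = £130,540
Penalty days: min(29, 15) = 15
Waiting-time penalty: 15 × £1,000 = £15,000
Subtotal: £65,270 + £130,540 + £15,000 = £210,810
Attorney fees: 20% of £210,810 = £42,162
Total award: £210,810 + £42,162 = £252,972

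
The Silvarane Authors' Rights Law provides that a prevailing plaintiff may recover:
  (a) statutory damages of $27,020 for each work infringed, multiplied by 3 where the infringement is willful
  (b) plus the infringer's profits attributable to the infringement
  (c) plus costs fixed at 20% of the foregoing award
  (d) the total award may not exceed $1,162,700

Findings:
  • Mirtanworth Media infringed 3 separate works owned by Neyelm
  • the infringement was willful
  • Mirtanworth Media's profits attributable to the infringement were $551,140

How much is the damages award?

Statutory damages: 3 × $27,020 = $81,060
Trebled: 3 × $81,060 = $243,180
Combined award: $243,180 + $551,140 = $794,320
Costs: 20% of $794,320 = $158,864
Award plus costs: $794,320 + $158,864 = $953,184
Cap at $1,162,700: $953,184 is within the cap, no reduction.

$953,184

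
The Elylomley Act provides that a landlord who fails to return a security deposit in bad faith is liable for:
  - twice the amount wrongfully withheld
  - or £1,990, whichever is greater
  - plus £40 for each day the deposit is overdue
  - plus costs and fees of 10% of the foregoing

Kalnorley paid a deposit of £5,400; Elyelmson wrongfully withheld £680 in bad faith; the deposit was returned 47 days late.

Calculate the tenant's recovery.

£4,257

Doubled: 2 × £680 = £1,360
Minimum £1,990: £1,360 is below the minimum → £1,990
Late-return penalty: 47 × £40 = £1,880
Damages plus late penalty: £1,990 + £1,880 = £3,870
Costs and fees: 10% of £3,870 = £387
Total recovery: £3,870 + £387 = £4,257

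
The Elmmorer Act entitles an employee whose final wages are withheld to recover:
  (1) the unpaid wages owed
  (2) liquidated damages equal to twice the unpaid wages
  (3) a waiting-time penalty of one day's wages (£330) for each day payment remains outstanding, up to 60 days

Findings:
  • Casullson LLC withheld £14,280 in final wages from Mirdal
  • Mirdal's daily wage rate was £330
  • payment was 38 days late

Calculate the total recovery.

Doubled: 2 × £14,280 = £28,560
Penalty days: min(38, 60) = 38
Waiting-time penalty: 38 × £330 = £12,540
Total award: £14,280 + £28,560 + £12,540 = £55,380

£55,380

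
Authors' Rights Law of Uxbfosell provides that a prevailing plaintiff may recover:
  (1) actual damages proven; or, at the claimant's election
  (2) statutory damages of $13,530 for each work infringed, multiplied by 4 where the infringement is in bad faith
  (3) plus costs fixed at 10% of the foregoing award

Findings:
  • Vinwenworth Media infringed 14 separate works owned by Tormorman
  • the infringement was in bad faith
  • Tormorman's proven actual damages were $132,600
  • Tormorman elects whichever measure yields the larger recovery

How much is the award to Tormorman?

Statutory damages: 14 × $13,530 = $189,420
Multiplied by 4: 4 × $189,420 = $757,680
Greater of actual damages ($132,600) or enhanced statutory damages ($757,680): $757,680
Costs: 10% of $757,680 = $75,768
Award plus costs: $757,680 + $75,768 = $833,448

$833,448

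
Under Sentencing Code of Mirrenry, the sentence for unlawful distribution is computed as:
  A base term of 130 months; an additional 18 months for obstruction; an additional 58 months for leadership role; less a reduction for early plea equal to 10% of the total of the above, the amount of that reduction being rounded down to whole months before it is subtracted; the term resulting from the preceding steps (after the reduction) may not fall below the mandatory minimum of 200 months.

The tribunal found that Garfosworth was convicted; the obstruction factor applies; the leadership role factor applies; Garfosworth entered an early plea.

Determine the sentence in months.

Obstruction enhancement: +18 months
Leadership role enhancement: +58 months
Adjusted term: 130 months + 18 months + 58 months = 206 months
Early plea reduction: 10% of 206 months = 20 months (rounded down)
After reduction: 206 − 20 = 186 months
Minimum 200 months: 186 months is below the minimum → 200 months

200 months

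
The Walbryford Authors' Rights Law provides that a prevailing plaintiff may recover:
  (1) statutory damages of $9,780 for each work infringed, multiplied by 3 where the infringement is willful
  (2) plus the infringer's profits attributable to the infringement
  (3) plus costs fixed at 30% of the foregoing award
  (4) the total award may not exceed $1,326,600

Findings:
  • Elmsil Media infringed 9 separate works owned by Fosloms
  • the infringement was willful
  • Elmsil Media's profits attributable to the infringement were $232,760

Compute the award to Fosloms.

$645,866

Statutory damages: 9 × $9,780 = $88,020
Trebled: 3 × $88,020 = $264,060
Combined award: $264,060 + $232,760 = $496,820
Costs: 30% of $496,820 = $149,046
Award plus costs: $496,820 + $149,046 = $645,866
Cap at $1,326,600: $645,866 is within the cap, no reduction.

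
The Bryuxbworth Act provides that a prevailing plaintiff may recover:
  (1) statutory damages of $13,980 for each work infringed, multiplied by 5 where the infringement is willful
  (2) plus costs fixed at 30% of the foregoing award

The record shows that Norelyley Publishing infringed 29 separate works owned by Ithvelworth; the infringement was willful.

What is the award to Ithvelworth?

Statutory damages: 29 × $13,980 = $405,420
Multiplied by 5: 5 × $405,420 = $2,027,100
Costs: 30% of $2,027,100 = $608,130
Award plus costs: $2,027,100 + $608,130 = $2,635,230

Award: $2,635,230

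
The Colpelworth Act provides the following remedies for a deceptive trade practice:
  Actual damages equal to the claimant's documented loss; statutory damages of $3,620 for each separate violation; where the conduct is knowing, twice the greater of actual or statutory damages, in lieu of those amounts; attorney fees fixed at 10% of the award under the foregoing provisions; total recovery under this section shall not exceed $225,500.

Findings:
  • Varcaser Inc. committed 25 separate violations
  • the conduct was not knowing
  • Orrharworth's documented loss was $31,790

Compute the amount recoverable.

Statutory damages: 25 × $3,620 = $90,500
Conduct not knowing: the in-lieu enhancement does not apply.
Actual plus statutory damages: $31,790 + $90,500 = $122,290
Attorney fees: 10% of $122,290 = $12,229
Total before cap: $122,290 + $12,229 = $134,519
Cap at $225,500: $134,519 is within the cap, no reduction.

$134,519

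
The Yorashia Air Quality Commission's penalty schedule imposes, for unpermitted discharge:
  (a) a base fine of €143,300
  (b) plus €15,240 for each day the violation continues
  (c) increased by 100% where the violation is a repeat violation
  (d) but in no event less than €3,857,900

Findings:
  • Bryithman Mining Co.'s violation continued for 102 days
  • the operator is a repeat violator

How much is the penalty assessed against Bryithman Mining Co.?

Per-day component: 102 × €15,240 = €1,554,480
Base plus per-day: €143,300 + €1,554,480 = €1,697,780
Enhancement: 100% of €1,697,780 = €1,697,780
Enhanced fine: €1,697,780 + €1,697,780 = €3,395,560
Minimum €3,857,900: €3,395,560 is below the minimum → €3,857,900

€3,857,900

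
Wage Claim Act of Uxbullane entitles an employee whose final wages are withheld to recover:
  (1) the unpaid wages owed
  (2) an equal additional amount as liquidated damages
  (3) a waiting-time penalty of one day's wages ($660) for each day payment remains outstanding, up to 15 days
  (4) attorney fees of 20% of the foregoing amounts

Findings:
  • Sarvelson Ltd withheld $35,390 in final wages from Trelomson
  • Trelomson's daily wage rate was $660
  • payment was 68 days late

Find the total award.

Liquidated damages (equal amount): $35,390
Penalty days: min(68, 15) = 15
Waiting-time penalty: 15 × $660 = $9,900
Subtotal: $35,390 + $35,390 + $9,900 = $80,680
Attorney fees: 20% of $80,680 = $16,136
Total award: $80,680 + $16,136 = $96,816

$96,816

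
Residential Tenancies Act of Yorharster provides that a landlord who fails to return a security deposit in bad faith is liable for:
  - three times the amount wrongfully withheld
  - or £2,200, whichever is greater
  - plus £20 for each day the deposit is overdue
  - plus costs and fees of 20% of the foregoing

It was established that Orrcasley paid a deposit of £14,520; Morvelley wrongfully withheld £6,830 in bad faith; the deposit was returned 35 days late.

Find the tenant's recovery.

Trebled: 3 × £6,830 = £20,490
Minimum £2,200: £20,490 meets the minimum, no increase.
Late-return penalty: 35 × £20 = £700
Damages plus late penalty: £20,490 + £700 = £21,190
Costs and fees: 20% of £21,190 = £4,238
Total recovery: £21,190 + £4,238 = £25,428

£25,428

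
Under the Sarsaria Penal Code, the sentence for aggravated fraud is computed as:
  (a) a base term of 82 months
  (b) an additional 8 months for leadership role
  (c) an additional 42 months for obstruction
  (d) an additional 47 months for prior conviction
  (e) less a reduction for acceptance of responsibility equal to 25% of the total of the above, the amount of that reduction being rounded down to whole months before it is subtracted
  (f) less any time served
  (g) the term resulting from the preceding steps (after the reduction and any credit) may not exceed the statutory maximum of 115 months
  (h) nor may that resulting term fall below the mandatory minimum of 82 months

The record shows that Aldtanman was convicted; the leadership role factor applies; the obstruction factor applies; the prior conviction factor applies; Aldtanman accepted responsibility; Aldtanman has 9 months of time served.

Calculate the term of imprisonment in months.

Sentence: 115 months

Leadership role enhancement: +8 months
Obstruction enhancement: +42 months
Prior conviction enhancement: +47 months
Adjusted term: 82 months + 8 months + 42 months + 47 months = 179 months
Acceptance of responsibility reduction: 25% of 179 months = 44 months (rounded down)
After reduction: 179 − 44 = 135 months
Less time served: 135 months − 9 months = 126 months
Cap at 115 months: 126 months exceeds the cap → 115 months
Minimum 82 months: 115 months meets the minimum, no increase.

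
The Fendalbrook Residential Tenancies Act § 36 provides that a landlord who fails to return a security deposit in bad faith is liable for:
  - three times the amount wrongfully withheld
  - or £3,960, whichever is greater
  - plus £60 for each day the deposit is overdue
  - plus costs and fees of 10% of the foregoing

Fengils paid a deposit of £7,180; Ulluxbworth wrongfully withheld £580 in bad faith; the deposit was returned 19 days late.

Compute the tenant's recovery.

£5,610

Trebled: 3 × £580 = £1,740
Minimum £3,960: £1,740 is below the minimum → £3,960
Late-return penalty: 19 × £60 = £1,140
Damages plus late penalty: £3,960 + £1,140 = £5,100
Costs and fees: 10% of £5,100 = £510
Total recovery: £5,100 + £510 = £5,610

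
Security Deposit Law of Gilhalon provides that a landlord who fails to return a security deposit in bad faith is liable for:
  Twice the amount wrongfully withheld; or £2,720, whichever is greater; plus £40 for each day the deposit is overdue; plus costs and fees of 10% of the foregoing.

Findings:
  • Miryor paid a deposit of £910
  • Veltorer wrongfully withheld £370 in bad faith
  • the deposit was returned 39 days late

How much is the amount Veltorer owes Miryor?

£4,708

Doubled: 2 × £370 = £740
Minimum £2,720: £740 is below the minimum → £2,720
Late-return penalty: 39 × £40 = £1,560
Damages plus late penalty: £2,720 + £1,560 = £4,280
Costs and fees: 10% of £4,280 = £428
Total recovery: £4,280 + £428 = £4,708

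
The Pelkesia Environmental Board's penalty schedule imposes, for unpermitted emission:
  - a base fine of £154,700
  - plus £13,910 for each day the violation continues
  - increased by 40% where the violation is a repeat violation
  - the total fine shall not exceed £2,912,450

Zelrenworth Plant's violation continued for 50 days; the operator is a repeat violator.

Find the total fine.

Per-day component: 50 × £13,910 = £695,500
Base plus per-day: £154,700 + £695,500 = £850,200
Enhancement: 40% of £850,200 = £340,080
Enhanced fine: £850,200 + £340,080 = £1,190,280
Cap at £2,912,450: £1,190,280 is within the cap, no reduction.

£1,190,280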